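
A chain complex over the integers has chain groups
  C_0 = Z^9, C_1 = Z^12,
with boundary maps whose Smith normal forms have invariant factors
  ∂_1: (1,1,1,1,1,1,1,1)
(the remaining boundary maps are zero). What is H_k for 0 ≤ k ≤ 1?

H_0: b_0 = 9 − 0 − 8 = 1; torsion from ∂_1 factors > 1: none. So H_0 ≅ Z.
H_1: b_1 = 12 − 8 − 0 = 4; torsion from ∂_2 factors > 1: none. So H_1 ≅ Z^4.

H_0 ≅ Z,  H_1 ≅ Z^4.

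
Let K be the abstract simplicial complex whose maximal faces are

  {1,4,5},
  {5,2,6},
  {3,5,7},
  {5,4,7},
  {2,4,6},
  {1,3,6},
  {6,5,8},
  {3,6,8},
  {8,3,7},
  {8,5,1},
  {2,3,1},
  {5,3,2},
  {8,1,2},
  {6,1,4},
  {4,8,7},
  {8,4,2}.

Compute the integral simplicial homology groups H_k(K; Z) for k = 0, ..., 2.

H_0 = Z,  H_1 = Z^2,  H_2 = Z.

Fix the vertex order 1 < 2 < 3 < 4 < 5 < 6 < 7 < 8 and write every simplex with vertices in increasing order. Then dim K = 2 and the simplices of K are:

  0-simplices (8): [1], [2], [3], [4], [5], [6], [7], [8]
  1-simplices (24): (24 of them)
  2-simplices (16): [1,2,3], [1,2,8], [1,3,6], [1,4,5], [1,4,6], [1,5,8], [2,3,5], [2,4,6], [2,4,8], [2,5,6], [3,5,7], [3,6,8], [3,7,8], [4,5,7], [4,7,8], [5,6,8]

giving chain groups C_0 ≅ Z^8, C_1 ≅ Z^24, C_2 ≅ Z^16.

Boundary ∂_1: C_1 → C_0 is given by ∂[p,q] = [q] − [p]. For instance
  ∂[2,8] = [8] − [2].
This gives a 8×24 integer matrix of rank 7; reducing to Smith normal form yields diagonal entries (1,1,1,1,1,1,1).

Boundary ∂_2: C_2 → C_1 sends each 2-simplex [p,q,r] to [q,r] − [p,r] + [p,q]. For instance
  ∂[2,5,6] = [5,6] − [2,6] + [2,5],
  ∂[1,2,3] = [2,3] − [1,3] + [1,2].
The 24×16 boundary matrix has rank 15 and Smith normal form diag(1,1,1,1,1,1,1,1,1,1,1,1,1,1,1).

From H_k ≅ ker(∂_k) / im(∂_{k+1}) we obtain:

  H_0: rank C_0 − rank ∂_1 = 8 − 7 = 1, and the invariant factors of ∂_1 are all 1, so H_0 ≅ Z.
  H_1: rank ker ∂_1 − rank ∂_2 = (24 − 7) − 15 = 2, and the invariant factors of ∂_2 are all 1, so H_1 ≅ Z^2.
  H_2: rank ker ∂_2 − rank ∂_3 = (16 − 15) − 0 = 1, and there is no ∂_3, so H_2 ≅ Z.

(K is a triangulation of the torus T^2.)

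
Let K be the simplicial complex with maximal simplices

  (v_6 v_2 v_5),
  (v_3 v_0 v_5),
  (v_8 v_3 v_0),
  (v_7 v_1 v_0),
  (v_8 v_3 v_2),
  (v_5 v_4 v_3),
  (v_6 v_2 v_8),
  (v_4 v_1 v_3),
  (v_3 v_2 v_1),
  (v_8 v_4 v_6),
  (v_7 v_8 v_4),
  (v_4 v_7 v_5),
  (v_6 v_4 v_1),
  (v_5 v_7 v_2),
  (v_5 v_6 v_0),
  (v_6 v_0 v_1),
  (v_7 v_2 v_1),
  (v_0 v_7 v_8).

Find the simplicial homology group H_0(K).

Order the vertices as v_0 < v_1 < v_2 < v_3 < v_4 < v_5 < v_6 < v_7 < v_8. Listing each simplex with vertices in this order, K has dimension 2 with simplices:

  0-simplices (9): [v_0], [v_1], [v_2], [v_3], [v_4], [v_5], [v_6], [v_7], [v_8]
  1-simplices (27): (27 of them)
  2-simplices (18): (18 of them)

giving chain groups C_0 ≅ Z^9, C_1 ≅ Z^27, C_2 ≅ Z^18.

Boundary ∂_1: C_1 → C_0 sends each edge [p,q] (with p < q) to q − p. For instance
  ∂[v_0,v_6] = [v_6] − [v_0].
The resulting 9×27 matrix has rank 8, and its Smith normal form has invariant factors (1,1,1,1,1,1,1,1).

Boundary ∂_2: C_2 → C_1 maps a triangle to the signed sum of its edges. For instance
  ∂[v_2,v_6,v_8] = [v_6,v_8] − [v_2,v_8] + [v_2,v_6],
  ∂[v_0,v_7,v_8] = [v_7,v_8] − [v_0,v_8] + [v_0,v_7].
As a 27×18 matrix over Z this has rank 17, with invariant factors (1,1,1,1,1,1,1,1,1,1,1,1,1,1,1,1,1).

Now H_k = ker ∂_k / im ∂_{k+1}, so:

  H_0: rank C_0 − rank ∂_1 = 9 − 8 = 1, and the invariant factors of ∂_1 are all 1, so H_0 = Z.

(K is a triangulation of the torus T^2.)

H_0 ≅ Z.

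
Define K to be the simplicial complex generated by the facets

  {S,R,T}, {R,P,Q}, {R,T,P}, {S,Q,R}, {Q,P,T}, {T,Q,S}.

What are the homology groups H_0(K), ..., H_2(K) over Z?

H_0 ≅ Z,  H_1 = 0,  H_2 ≅ Z.

We work with the vertex ordering P < Q < R < S < T. The simplices of K, each written with vertices in increasing order, are:

  0-simplices (5): P, Q, R, S, T
  1-simplices (9): PQ, PR, PT, QR, QS, QT, RS, RT, ST
  2-simplices (6): PQR, PQT, PRT, QRS, QST, RST

giving chain groups C_0 ≅ Z^5, C_1 ≅ Z^9, C_2 ≅ Z^6.

Boundary ∂_1: C_1 → C_0 maps an edge to its endpoints' difference, ∂[p,q] = q − p.
The 5×9 boundary matrix has rank 4 and Smith normal form diag(1,1,1,1).

Boundary ∂_2: C_2 → C_1 acts by ∂[p,q,r] = [q,r] − [p,r] + [p,q]. For instance
  ∂PQR = QR − PR + PQ,
  ∂RST = ST − RT + RS.
As a 9×6 matrix over Z this has rank 5, with invariant factors (1,1,1,1,1).

Reading off H_k = ker ∂_k / im ∂_{k+1}:

  H_0: rank C_0 − rank ∂_1 = 5 − 4 = 1, and the invariant factors of ∂_1 are all 1, so H_0 ≅ Z.
  H_1: rank ker ∂_1 − rank ∂_2 = (9 − 4) − 5 = 0, and the invariant factors of ∂_2 are all 1, so H_1 ≅ 0.
  H_2: rank ker ∂_2 − rank ∂_3 = (6 − 5) − 0 = 1, and there is no ∂_3, so H_2 ≅ Z.

(K is a triangulation of the 2-sphere S^2.)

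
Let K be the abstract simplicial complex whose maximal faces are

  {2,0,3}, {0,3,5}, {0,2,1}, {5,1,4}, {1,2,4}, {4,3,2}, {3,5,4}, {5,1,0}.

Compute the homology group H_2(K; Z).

Fix the vertex order 0 < 1 < 2 < 3 < 4 < 5 and write every simplex with vertices in increasing order. Then dim K = 2 and the simplices of K are:

  0-simplices (6): [0], [1], [2], [3], [4], [5]
  1-simplices (12): [0,1], [0,2], [0,3], [0,5], [1,2], [1,4], [1,5], [2,3], [2,4], [3,4], [3,5], [4,5]
  2-simplices (8): [0,1,2], [0,1,5], [0,2,3], [0,3,5], [1,2,4], [1,4,5], [2,3,4], [3,4,5]

so the chain groups are C_0 ≅ Z^6, C_1 ≅ Z^12, C_2 ≅ Z^8.

The boundary map ∂_1: C_1 → C_0 maps an edge to its endpoints' difference, ∂[p,q] = q − p. For instance
  ∂[1,5] = [5] − [1].
The resulting 6×12 matrix has rank 5, and its Smith normal form has invariant factors (1,1,1,1,1).

The boundary map ∂_2: C_2 → C_1 acts by ∂[p,q,r] = [q,r] − [p,r] + [p,q]. For instance
  ∂[1,2,4] = [2,4] − [1,4] + [1,2],
  ∂[0,2,3] = [2,3] − [0,3] + [0,2].
The 12×8 boundary matrix has rank 7 and Smith normal form diag(1,1,1,1,1,1,1).

Reading off H_k = ker ∂_k / im ∂_{k+1}:

  H_2: rank ker ∂_2 − rank ∂_3 = (8 − 7) − 0 = 1, and there is no ∂_3, so H_2 ≅ Z.

(K is a triangulation of the 2-sphere S^2.)

H_2 ≅ Z.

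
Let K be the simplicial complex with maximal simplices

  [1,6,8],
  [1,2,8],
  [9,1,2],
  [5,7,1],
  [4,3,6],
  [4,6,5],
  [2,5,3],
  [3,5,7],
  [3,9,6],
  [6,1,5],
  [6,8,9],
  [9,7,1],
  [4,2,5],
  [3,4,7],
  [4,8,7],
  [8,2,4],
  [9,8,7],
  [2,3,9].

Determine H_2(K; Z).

H_2 = 0.

Take the total order 1 < 2 < 3 < 4 < 5 < 6 < 7 < 8 < 9 on the vertex set. Then K (dimension 2) consists of the simplices:

  0-simplices (9): [1], [2], [3], [4], [5], [6], [7], [8], [9]
  1-simplices (27): (27 of them)
  2-simplices (18): [1,2,8], [1,2,9], [1,5,6], [1,5,7], [1,6,8], [1,7,9], [2,3,5], [2,3,9], [2,4,5], [2,4,8], [3,4,6], [3,4,7], [3,5,7], [3,6,9], [4,5,6], [4,7,8], [6,8,9], [7,8,9]

giving chain groups C_0 ≅ Z^9, C_1 ≅ Z^27, C_2 ≅ Z^18.

The boundary map ∂_1: C_1 → C_0 sends each edge [p,q] (with p < q) to q − p. For instance
  ∂[2,9] = [9] − [2].
As a 9×27 matrix over Z this has rank 8, with invariant factors (1,1,1,1,1,1,1,1).

Boundary ∂_2: C_2 → C_1 sends each 2-simplex [p,q,r] to [q,r] − [p,r] + [p,q]. For instance
  ∂[1,7,9] = [7,9] − [1,9] + [1,7],
  ∂[2,4,8] = [4,8] − [2,8] + [2,4].
The resulting 27×18 matrix has rank 18, and its Smith normal form has invariant factors (1,1,1,1,1,1,1,1,1,1,1,1,1,1,1,1,1,2).

Reading off H_k = ker ∂_k / im ∂_{k+1}:

  H_2: rank ker ∂_2 − rank ∂_3 = (18 − 18) − 0 = 0, and there is no ∂_3, so H_2 ≅ 0.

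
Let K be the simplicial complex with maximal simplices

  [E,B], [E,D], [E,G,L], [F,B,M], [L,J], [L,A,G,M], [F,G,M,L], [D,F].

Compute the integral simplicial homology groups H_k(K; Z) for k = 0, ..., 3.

H_0 = Z,  H_1 = Z^2,  H_2 = 0,  H_3 = 0.

We work with the vertex ordering A < B < D < E < F < G < J < L < M. The simplices of K, each written with vertices in increasing order, are:

  0-simplices (9): A, B, D, E, F, G, J, L, M
  1-simplices (17): AG, AL, AM, BE, BF, BM, DE, DF, EG, EL, FG, FL, FM, GL, GM, JL, LM
  2-simplices (9): AGL, AGM, ALM, BFM, EGL, FGL, FGM, FLM, GLM
  3-simplices (2): AGLM, FGLM

so the chain groups are C_0 ≅ Z^9, C_1 ≅ Z^17, C_2 ≅ Z^9, C_3 ≅ Z^2.

Boundary ∂_1: C_1 → C_0 maps an edge to its endpoints' difference, ∂[p,q] = q − p. For instance
  ∂AG = G − A.
The resulting 9×17 matrix has rank 8, and its Smith normal form has invariant factors (1,1,1,1,1,1,1,1).

The boundary map ∂_2: C_2 → C_1 sends each 2-simplex [p,q,r] to [q,r] − [p,r] + [p,q]. For instance
  ∂AGL = GL − AL + AG,
  ∂FLM = LM − FM + FL.
As a 17×9 matrix over Z this has rank 7, with invariant factors (1,1,1,1,1,1,1).

∂_3: C_3 → C_2 sends each 3-simplex σ to the alternating sum Σ_i (−1)^i (σ with its i-th vertex removed). For instance
  ∂AGLM = GLM − ALM + AGM − AGL,
  ∂FGLM = GLM − FLM + FGM − FGL.
This gives a 9×2 integer matrix of rank 2; reducing to Smith normal form yields diagonal entries (1,1).

Reading off H_k = ker ∂_k / im ∂_{k+1}:

  H_0: rank C_0 − rank ∂_1 = 9 − 8 = 1, and the invariant factors of ∂_1 are all 1, so H_0 ≅ Z.
  H_1: rank ker ∂_1 − rank ∂_2 = (17 − 8) − 7 = 2, and the invariant factors of ∂_2 are all 1, so H_1 ≅ Z^2.
  H_2: rank ker ∂_2 − rank ∂_3 = (9 − 7) − 2 = 0, and the invariant factors of ∂_3 are all 1, so H_2 ≅ 0.
  H_3: rank ker ∂_3 − rank ∂_4 = (2 − 2) − 0 = 0, and there is no ∂_4, so H_3 ≅ 0.

As a check, the Euler characteristic is 9 − 17 + 9 − 2 = -1, which agrees with 1 − 2 + 0 − 0 = -1.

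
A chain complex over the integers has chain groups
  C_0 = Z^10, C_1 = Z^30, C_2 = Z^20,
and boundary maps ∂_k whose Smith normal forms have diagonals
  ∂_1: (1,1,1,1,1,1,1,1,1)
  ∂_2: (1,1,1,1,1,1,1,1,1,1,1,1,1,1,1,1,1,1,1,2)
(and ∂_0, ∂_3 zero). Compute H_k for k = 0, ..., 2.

H_0: b_0 = 10 − 0 − 9 = 1; torsion from ∂_1 factors > 1: none. So H_0 ≅ Z.
H_1: b_1 = 30 − 9 − 20 = 1; torsion from ∂_2 factors > 1: [2]. So H_1 ≅ Z ⊕ Z_2.
H_2: b_2 = 20 − 20 − 0 = 0; torsion from ∂_3 factors > 1: none. So H_2 ≅ 0.

H_0 ≅ Z,  H_1 ≅ Z ⊕ Z_2,  H_2 = 0.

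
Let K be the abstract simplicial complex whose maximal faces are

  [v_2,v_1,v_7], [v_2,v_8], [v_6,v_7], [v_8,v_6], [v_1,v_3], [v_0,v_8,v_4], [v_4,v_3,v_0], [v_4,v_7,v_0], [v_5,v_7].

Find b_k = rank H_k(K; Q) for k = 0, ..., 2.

Order the vertices as v_0 < v_1 < v_2 < v_3 < v_4 < v_5 < v_6 < v_7 < v_8. Listing each simplex with vertices in this order, K has dimension 2 with simplices:

  0-simplices (9): [v_0], [v_1], [v_2], [v_3], [v_4], [v_5], [v_6], [v_7], [v_8]
  1-simplices (15): (15 of them)
  2-simplices (4): [v_0,v_3,v_4], [v_0,v_4,v_7], [v_0,v_4,v_8], [v_1,v_2,v_7]

giving chain groups C_0 ≅ Z^9, C_1 ≅ Z^15, C_2 ≅ Z^4.

The boundary map ∂_1: C_1 → C_0 is given by ∂[p,q] = [q] − [p].
The 9×15 boundary matrix has rank 8 and Smith normal form diag(1,1,1,1,1,1,1,1).

∂_2: C_2 → C_1 sends each 2-simplex [p,q,r] to [q,r] − [p,r] + [p,q]. For instance
  ∂[v_1,v_2,v_7] = [v_2,v_7] − [v_1,v_7] + [v_1,v_2],
  ∂[v_0,v_4,v_7] = [v_4,v_7] − [v_0,v_7] + [v_0,v_4].
The 15×4 boundary matrix has rank 4 and Smith normal form diag(1,1,1,1).

Reading off H_k = ker ∂_k / im ∂_{k+1}:

  H_0: rank C_0 − rank ∂_1 = 9 − 8 = 1, and the invariant factors of ∂_1 are all 1, so H_0 = Z.
  H_1: rank ker ∂_1 − rank ∂_2 = (15 − 8) − 4 = 3, and the invariant factors of ∂_2 are all 1, so H_1 = Z^3.
  H_2: rank ker ∂_2 − rank ∂_3 = (4 − 4) − 0 = 0, and there is no ∂_3, so H_2 = 0.

Hence the Betti numbers are b_0 = 1, b_1 = 3, b_2 = 0.

b_0 = 1, b_1 = 3, b_2 = 0.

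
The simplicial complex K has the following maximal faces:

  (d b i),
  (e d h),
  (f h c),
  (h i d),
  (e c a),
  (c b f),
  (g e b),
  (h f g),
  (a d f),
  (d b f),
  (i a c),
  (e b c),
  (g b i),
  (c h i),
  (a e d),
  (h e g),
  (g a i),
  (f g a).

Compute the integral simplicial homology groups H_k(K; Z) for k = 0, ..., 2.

H_0 ≅ Z,  H_1 ≅ Z^2,  H_2 ≅ Z.

Fix the vertex order a < b < c < d < e < f < g < h < i and write every simplex with vertices in increasing order. Then dim K = 2 and the simplices of K are:

  0-simplices (9): a, b, c, d, e, f, g, h, i
  1-simplices (27): ac, ad, ae, af, ag, ai, bc, bd, be, bf, bg, bi, ce, cf, ch, ci, de, df, dh, di, eg, eh, fg, fh, gh, gi, hi
  2-simplices (18): ace, aci, ade, adf, afg, agi, bce, bcf, bdf, bdi, beg, bgi, cfh, chi, deh, dhi, egh, fgh

so the chain groups are C_0 ≅ Z^9, C_1 ≅ Z^27, C_2 ≅ Z^18.

∂_1: C_1 → C_0 sends each edge [p,q] (with p < q) to q − p.
The resulting 9×27 matrix has rank 8, and its Smith normal form has invariant factors (1,1,1,1,1,1,1,1).

∂_2: C_2 → C_1 sends each 2-simplex [p,q,r] to [q,r] − [p,r] + [p,q]. For instance
  ∂fgh = gh − fh + fg,
  ∂afg = fg − ag + af.
As a 27×18 matrix over Z this has rank 17, with invariant factors (1,1,1,1,1,1,1,1,1,1,1,1,1,1,1,1,1).

Reading off H_k = ker ∂_k / im ∂_{k+1}:

  H_0: rank C_0 − rank ∂_1 = 9 − 8 = 1, and the invariant factors of ∂_1 are all 1, so H_0 ≅ Z.
  H_1: rank ker ∂_1 − rank ∂_2 = (27 − 8) − 17 = 2, and the invariant factors of ∂_2 are all 1, so H_1 ≅ Z^2.
  H_2: rank ker ∂_2 − rank ∂_3 = (18 − 17) − 0 = 1, and there is no ∂_3, so H_2 ≅ Z.

(K is a triangulation of the torus T^2.)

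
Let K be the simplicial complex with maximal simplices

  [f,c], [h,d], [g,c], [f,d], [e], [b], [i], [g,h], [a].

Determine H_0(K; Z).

Take the total order a < b < c < d < e < f < g < h < i on the vertex set. Then K (dimension 1) consists of the simplices:

  0-simplices (9): a, b, c, d, e, f, g, h, i
  1-simplices (5): cf, cg, df, dh, gh

so the chain groups are C_0 ≅ Z^9, C_1 ≅ Z^5.

Boundary ∂_1: C_1 → C_0 is given by ∂[p,q] = [q] − [p]. For instance
  ∂cg = g − c.
The resulting 9×5 matrix has rank 4, and its Smith normal form has invariant factors (1,1,1,1).

From H_k ≅ ker(∂_k) / im(∂_{k+1}) we obtain:

  H_0: rank C_0 − rank ∂_1 = 9 − 4 = 5, and the invariant factors of ∂_1 are all 1, so H_0 = Z^5.

(K is a triangulation of the disjoint union of a set of 4 points and the circle S^1.)

H_0 = Z^5.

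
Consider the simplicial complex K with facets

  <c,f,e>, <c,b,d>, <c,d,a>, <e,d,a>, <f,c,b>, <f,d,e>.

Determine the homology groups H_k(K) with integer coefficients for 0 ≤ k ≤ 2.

H_0 = Z,  H_1 = Z,  H_2 = 0.

We work with the vertex ordering a < b < c < d < e < f. The simplices of K, each written with vertices in increasing order, are:

  0-simplices (6): a, b, c, d, e, f
  1-simplices (12): ac, ad, ae, bc, bd, bf, cd, ce, cf, de, df, ef
  2-simplices (6): acd, ade, bcd, bcf, cef, def

Hence C_0 ≅ Z^6, C_1 ≅ Z^12, C_2 ≅ Z^6.

The boundary map ∂_1: C_1 → C_0 is given by ∂[p,q] = [q] − [p].
The 6×12 boundary matrix has rank 5 and Smith normal form diag(1,1,1,1,1).

The boundary map ∂_2: C_2 → C_1 maps a triangle to the signed sum of its edges. For instance
  ∂ade = de − ae + ad,
  ∂bcf = cf − bf + bc.
The 12×6 boundary matrix has rank 6 and Smith normal form diag(1,1,1,1,1,1).

From H_k ≅ ker(∂_k) / im(∂_{k+1}) we obtain:

  H_0: rank C_0 − rank ∂_1 = 6 − 5 = 1, and the invariant factors of ∂_1 are all 1, so H_0 ≅ Z.
  H_1: rank ker ∂_1 − rank ∂_2 = (12 − 5) − 6 = 1, and the invariant factors of ∂_2 are all 1, so H_1 ≅ Z.
  H_2: rank ker ∂_2 − rank ∂_3 = (6 − 6) − 0 = 0, and there is no ∂_3, so H_2 ≅ 0.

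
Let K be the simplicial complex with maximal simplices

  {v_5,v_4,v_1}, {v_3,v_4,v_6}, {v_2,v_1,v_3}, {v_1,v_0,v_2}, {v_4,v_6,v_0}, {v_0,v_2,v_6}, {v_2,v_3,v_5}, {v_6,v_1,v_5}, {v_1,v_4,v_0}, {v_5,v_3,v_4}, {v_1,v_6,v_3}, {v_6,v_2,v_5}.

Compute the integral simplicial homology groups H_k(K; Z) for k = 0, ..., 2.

K has 7 vertices, 18 edges, 12 triangles.
rank ∂_0 = 0, rank ∂_1 = 6 ⇒ b_0 = 7 − 0 − 6 = 1; all invariant factors of ∂_1 are 1 so no torsion. So H_0 ≅ Z.
rank ∂_1 = 6, rank ∂_2 = 12 ⇒ b_1 = 18 − 6 − 12 = 0; ∂_2 has invariant factor(s) [2] giving torsion. So H_1 ≅ Z/2Z.
rank ∂_2 = 12, rank ∂_3 = 0 ⇒ b_2 = 12 − 12 − 0 = 0. So H_2 ≅ 0.

H_0 = Z,  H_1 = Z/2Z,  H_2 = 0.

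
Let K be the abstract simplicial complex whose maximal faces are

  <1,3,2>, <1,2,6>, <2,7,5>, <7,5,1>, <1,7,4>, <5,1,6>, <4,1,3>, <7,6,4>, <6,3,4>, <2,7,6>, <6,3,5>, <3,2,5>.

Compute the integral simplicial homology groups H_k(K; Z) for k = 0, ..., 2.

H_0 = Z,  H_1 = Z_2,  H_2 = 0.

We work with the vertex ordering 1 < 2 < 3 < 4 < 5 < 6 < 7. The simplices of K, each written with vertices in increasing order, are:

  0-simplices (7): [1], [2], [3], [4], [5], [6], [7]
  1-simplices (18): [1,2], [1,3], [1,4], [1,5], [1,6], [1,7], [2,3], [2,5], [2,6], [2,7], [3,4], [3,5], [3,6], [4,6], [4,7], [5,6], [5,7], [6,7]
  2-simplices (12): [1,2,3], [1,2,6], [1,3,4], [1,4,7], [1,5,6], [1,5,7], [2,3,5], [2,5,7], [2,6,7], [3,4,6], [3,5,6], [4,6,7]

so the chain groups are C_0 ≅ Z^7, C_1 ≅ Z^18, C_2 ≅ Z^12.

Boundary ∂_1: C_1 → C_0 maps an edge to its endpoints' difference, ∂[p,q] = q − p.
The resulting 7×18 matrix has rank 6, and its Smith normal form has invariant factors (1,1,1,1,1,1).

The boundary map ∂_2: C_2 → C_1 acts by ∂[p,q,r] = [q,r] − [p,r] + [p,q]. For instance
  ∂[1,2,3] = [2,3] − [1,3] + [1,2],
  ∂[3,5,6] = [5,6] − [3,6] + [3,5].
The 18×12 boundary matrix has rank 12 and Smith normal form diag(1,1,1,1,1,1,1,1,1,1,1,2).

Now H_k = ker ∂_k / im ∂_{k+1}, so:

  H_0: rank C_0 − rank ∂_1 = 7 − 6 = 1, and the invariant factors of ∂_1 are all 1, so H_0 ≅ Z.
  H_1: rank ker ∂_1 − rank ∂_2 = (18 − 6) − 12 = 0, and ∂_2 has invariant factor 2 > 1, so H_1 ≅ Z_2.
  H_2: rank ker ∂_2 − rank ∂_3 = (12 − 12) − 0 = 0, and there is no ∂_3, so H_2 ≅ 0.

As a check, the Euler characteristic is 7 − 18 + 12 = 1, which agrees with 1 − 0 + 0 = 1.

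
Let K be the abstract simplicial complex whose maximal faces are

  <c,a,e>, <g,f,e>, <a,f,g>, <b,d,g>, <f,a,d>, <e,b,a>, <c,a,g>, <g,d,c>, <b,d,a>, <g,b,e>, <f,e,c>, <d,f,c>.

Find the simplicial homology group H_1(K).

H_1 = Z/2Z.

Take the total order a < b < c < d < e < f < g on the vertex set. Then K (dimension 2) consists of the simplices:

  0-simplices (7): a, b, c, d, e, f, g
  1-simplices (18): ab, ac, ad, ae, af, ag, bd, be, bg, cd, ce, cf, cg, df, dg, ef, eg, fg
  2-simplices (12): abd, abe, ace, acg, adf, afg, bdg, beg, cdf, cdg, cef, efg

giving chain groups C_0 ≅ Z^7, C_1 ≅ Z^18, C_2 ≅ Z^12.

∂_1: C_1 → C_0 maps an edge to its endpoints' difference, ∂[p,q] = q − p. For instance
  ∂cd = d − c.
As a 7×18 matrix over Z this has rank 6, with invariant factors (1,1,1,1,1,1).

The boundary map ∂_2: C_2 → C_1 maps a triangle to the signed sum of its edges. For instance
  ∂cef = ef − cf + ce,
  ∂acg = cg − ag + ac.
This gives a 18×12 integer matrix of rank 12; reducing to Smith normal form yields diagonal entries (1,1,1,1,1,1,1,1,1,1,1,2).

From H_k ≅ ker(∂_k) / im(∂_{k+1}) we obtain:

  H_1: rank ker ∂_1 − rank ∂_2 = (18 − 6) − 12 = 0, and ∂_2 has invariant factor 2 > 1, so H_1 = Z/2Z.

(K is a triangulation of the real projective plane RP^2.)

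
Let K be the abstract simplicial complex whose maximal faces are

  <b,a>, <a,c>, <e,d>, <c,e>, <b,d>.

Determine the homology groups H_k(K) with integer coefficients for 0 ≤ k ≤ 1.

H_0 = Z,  H_1 = Z.

Take the total order a < b < c < d < e on the vertex set. Then K (dimension 1) consists of the simplices:

  0-simplices (5): a, b, c, d, e
  1-simplices (5): ab, ac, bd, ce, de

giving chain groups C_0 ≅ Z^5, C_1 ≅ Z^5.

∂_1: C_1 → C_0 is given by ∂[p,q] = [q] − [p]. For instance
  ∂ab = b − a.
As a 5×5 matrix over Z this has rank 4, with invariant factors (1,1,1,1).

Computing H_k = (kernel of ∂_k) / (image of ∂_{k+1}):

  H_0: rank C_0 − rank ∂_1 = 5 − 4 = 1, and the invariant factors of ∂_1 are all 1, so H_0 ≅ Z.
  H_1: rank ker ∂_1 − rank ∂_2 = (5 − 4) − 0 = 1, and there is no ∂_2, so H_1 ≅ Z.

As a check, the Euler characteristic is 5 − 5 = 0, which agrees with 1 − 1 = 0.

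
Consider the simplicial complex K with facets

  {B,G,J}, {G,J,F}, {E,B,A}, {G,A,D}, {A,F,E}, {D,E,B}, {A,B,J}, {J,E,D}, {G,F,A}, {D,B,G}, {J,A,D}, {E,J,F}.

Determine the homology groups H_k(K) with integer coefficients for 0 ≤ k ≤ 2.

H_0 = Z,  H_1 = Z/2Z,  H_2 = 0.

Take the total order A < B < D < E < F < G < J on the vertex set. Then K (dimension 2) consists of the simplices:

  0-simplices (7): A, B, D, E, F, G, J
  1-simplices (18): AB, AD, AE, AF, AG, AJ, BD, BE, BG, BJ, DE, DG, DJ, EF, EJ, FG, FJ, GJ
  2-simplices (12): ABE, ABJ, ADG, ADJ, AEF, AFG, BDE, BDG, BGJ, DEJ, EFJ, FGJ

giving chain groups C_0 ≅ Z^7, C_1 ≅ Z^18, C_2 ≅ Z^12.

∂_1: C_1 → C_0 maps an edge to its endpoints' difference, ∂[p,q] = q − p.
This gives a 7×18 integer matrix of rank 6; reducing to Smith normal form yields diagonal entries (1,1,1,1,1,1).

Boundary ∂_2: C_2 → C_1 acts by ∂[p,q,r] = [q,r] − [p,r] + [p,q]. For instance
  ∂BDE = DE − BE + BD,
  ∂AFG = FG − AG + AF.
This gives a 18×12 integer matrix of rank 12; reducing to Smith normal form yields diagonal entries (1,1,1,1,1,1,1,1,1,1,1,2).

From H_k ≅ ker(∂_k) / im(∂_{k+1}) we obtain:

  H_0: rank C_0 − rank ∂_1 = 7 − 6 = 1, and the invariant factors of ∂_1 are all 1, so H_0 ≅ Z.
  H_1: rank ker ∂_1 − rank ∂_2 = (18 − 6) − 12 = 0, and ∂_2 has invariant factor 2 > 1, so H_1 ≅ Z/2Z.
  H_2: rank ker ∂_2 − rank ∂_3 = (12 − 12) − 0 = 0, and there is no ∂_3, so H_2 ≅ 0.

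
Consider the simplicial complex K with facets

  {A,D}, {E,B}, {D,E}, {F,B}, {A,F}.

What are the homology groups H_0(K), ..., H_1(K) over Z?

We work with the vertex ordering A < B < D < E < F. The simplices of K, each written with vertices in increasing order, are:

  0-simplices (5): A, B, D, E, F
  1-simplices (5): AD, AF, BE, BF, DE

Hence C_0 ≅ Z^5, C_1 ≅ Z^5.

∂_1: C_1 → C_0 maps an edge to its endpoints' difference, ∂[p,q] = q − p. For instance
  ∂DE = E − D.
The resulting 5×5 matrix has rank 4, and its Smith normal form has invariant factors (1,1,1,1).

Reading off H_k = ker ∂_k / im ∂_{k+1}:

  H_0: rank C_0 − rank ∂_1 = 5 − 4 = 1, and the invariant factors of ∂_1 are all 1, so H_0 = Z.
  H_1: rank ker ∂_1 − rank ∂_2 = (5 − 4) − 0 = 1, and there is no ∂_2, so H_1 = Z.

(K is a triangulation of the circle S^1.)

H_0 ≅ Z,  H_1 ≅ Z.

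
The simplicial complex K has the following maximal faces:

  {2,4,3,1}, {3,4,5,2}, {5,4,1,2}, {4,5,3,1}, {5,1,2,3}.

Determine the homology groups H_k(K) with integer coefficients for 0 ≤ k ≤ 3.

We work with the vertex ordering 1 < 2 < 3 < 4 < 5. The simplices of K, each written with vertices in increasing order, are:

  0-simplices (5): [1], [2], [3], [4], [5]
  1-simplices (10): [1,2], [1,3], [1,4], [1,5], [2,3], [2,4], [2,5], [3,4], [3,5], [4,5]
  2-simplices (10): [1,2,3], [1,2,4], [1,2,5], [1,3,4], [1,3,5], [1,4,5], [2,3,4], [2,3,5], [2,4,5], [3,4,5]
  3-simplices (5): [1,2,3,4], [1,2,3,5], [1,2,4,5], [1,3,4,5], [2,3,4,5]

Hence C_0 ≅ Z^5, C_1 ≅ Z^10, C_2 ≅ Z^10, C_3 ≅ Z^5.

Boundary ∂_1: C_1 → C_0 sends each edge [p,q] (with p < q) to q − p.
The resulting 5×10 matrix has rank 4, and its Smith normal form has invariant factors (1,1,1,1).

∂_2: C_2 → C_1 acts by ∂[p,q,r] = [q,r] − [p,r] + [p,q]. For instance
  ∂[2,3,5] = [3,5] − [2,5] + [2,3],
  ∂[1,2,5] = [2,5] − [1,5] + [1,2].
This gives a 10×10 integer matrix of rank 6; reducing to Smith normal form yields diagonal entries (1,1,1,1,1,1).

Boundary ∂_3: C_3 → C_2 sends each 3-simplex σ to the alternating sum Σ_i (−1)^i (σ with its i-th vertex removed). For instance
  ∂[1,3,4,5] = [3,4,5] − [1,4,5] + [1,3,5] − [1,3,4],
  ∂[1,2,3,5] = [2,3,5] − [1,3,5] + [1,2,5] − [1,2,3].
This gives a 10×5 integer matrix of rank 4; reducing to Smith normal form yields diagonal entries (1,1,1,1).

Computing H_k = (kernel of ∂_k) / (image of ∂_{k+1}):

  H_0: rank C_0 − rank ∂_1 = 5 − 4 = 1, and the invariant factors of ∂_1 are all 1, so H_0 ≅ Z.
  H_1: rank ker ∂_1 − rank ∂_2 = (10 − 4) − 6 = 0, and the invariant factors of ∂_2 are all 1, so H_1 ≅ 0.
  H_2: rank ker ∂_2 − rank ∂_3 = (10 − 6) − 4 = 0, and the invariant factors of ∂_3 are all 1, so H_2 ≅ 0.
  H_3: rank ker ∂_3 − rank ∂_4 = (5 − 4) − 0 = 1, and there is no ∂_4, so H_3 ≅ Z.

H_0 ≅ Z,  H_1 = 0,  H_2 = 0,  H_3 ≅ Z.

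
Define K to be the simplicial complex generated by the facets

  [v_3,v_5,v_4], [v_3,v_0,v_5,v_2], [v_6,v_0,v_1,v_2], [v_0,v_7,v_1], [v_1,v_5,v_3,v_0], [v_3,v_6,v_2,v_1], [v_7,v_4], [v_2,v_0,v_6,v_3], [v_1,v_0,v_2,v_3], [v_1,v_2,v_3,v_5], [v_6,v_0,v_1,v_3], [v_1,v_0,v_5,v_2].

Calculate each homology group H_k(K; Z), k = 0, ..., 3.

H_0 = Z,  H_1 = Z,  H_2 = 0,  H_3 = Z^2.

Order the vertices as v_0 < v_1 < v_2 < v_3 < v_4 < v_5 < v_6 < v_7. Listing each simplex with vertices in this order, K has dimension 3 with simplices:

  0-simplices (8): [v_0], [v_1], [v_2], [v_3], [v_4], [v_5], [v_6], [v_7]
  1-simplices (19): (19 of them)
  2-simplices (18): (18 of them)
  3-simplices (9): (9 of them)

Hence C_0 ≅ Z^8, C_1 ≅ Z^19, C_2 ≅ Z^18, C_3 ≅ Z^9.

Boundary ∂_1: C_1 → C_0 maps an edge to its endpoints' difference, ∂[p,q] = q − p. For instance
  ∂[v_1,v_3] = [v_3] − [v_1].
As a 8×19 matrix over Z this has rank 7, with invariant factors (1,1,1,1,1,1,1).

∂_2: C_2 → C_1 maps a triangle to the signed sum of its edges. For instance
  ∂[v_0,v_2,v_5] = [v_2,v_5] − [v_0,v_5] + [v_0,v_2],
  ∂[v_0,v_1,v_7] = [v_1,v_7] − [v_0,v_7] + [v_0,v_1].
The resulting 19×18 matrix has rank 11, and its Smith normal form has invariant factors (1,1,1,1,1,1,1,1,1,1,1).

Boundary ∂_3: C_3 → C_2 sends each 3-simplex σ to the alternating sum Σ_i (−1)^i (σ with its i-th vertex removed). For instance
  ∂[v_0,v_1,v_3,v_5] = [v_1,v_3,v_5] − [v_0,v_3,v_5] + [v_0,v_1,v_5] − [v_0,v_1,v_3],
  ∂[v_0,v_1,v_2,v_6] = [v_1,v_2,v_6] − [v_0,v_2,v_6] + [v_0,v_1,v_6] − [v_0,v_1,v_2].
The 18×9 boundary matrix has rank 7 and Smith normal form diag(1,1,1,1,1,1,1).

From H_k ≅ ker(∂_k) / im(∂_{k+1}) we obtain:

  H_0: rank C_0 − rank ∂_1 = 8 − 7 = 1, and the invariant factors of ∂_1 are all 1, so H_0 = Z.
  H_1: rank ker ∂_1 − rank ∂_2 = (19 − 7) − 11 = 1, and the invariant factors of ∂_2 are all 1, so H_1 = Z.
  H_2: rank ker ∂_2 − rank ∂_3 = (18 − 11) − 7 = 0, and the invariant factors of ∂_3 are all 1, so H_2 = 0.
  H_3: rank ker ∂_3 − rank ∂_4 = (9 − 7) − 0 = 2, and there is no ∂_4, so H_3 = Z^2.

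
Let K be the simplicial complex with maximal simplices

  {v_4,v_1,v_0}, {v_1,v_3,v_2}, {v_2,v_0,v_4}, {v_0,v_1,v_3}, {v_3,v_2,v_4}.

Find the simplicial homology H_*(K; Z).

We work with the vertex ordering v_0 < v_1 < v_2 < v_3 < v_4. The simplices of K, each written with vertices in increasing order, are:

  0-simplices (5): [v_0], [v_1], [v_2], [v_3], [v_4]
  1-simplices (10): [v_0,v_1], [v_0,v_2], [v_0,v_3], [v_0,v_4], [v_1,v_2], [v_1,v_3], [v_1,v_4], [v_2,v_3], [v_2,v_4], [v_3,v_4]
  2-simplices (5): [v_0,v_1,v_3], [v_0,v_1,v_4], [v_0,v_2,v_4], [v_1,v_2,v_3], [v_2,v_3,v_4]

giving chain groups C_0 ≅ Z^5, C_1 ≅ Z^10, C_2 ≅ Z^5.

The boundary map ∂_1: C_1 → C_0 sends each edge [p,q] (with p < q) to q − p.
This gives a 5×10 integer matrix of rank 4; reducing to Smith normal form yields diagonal entries (1,1,1,1).

∂_2: C_2 → C_1 sends each 2-simplex [p,q,r] to [q,r] − [p,r] + [p,q]. For instance
  ∂[v_2,v_3,v_4] = [v_3,v_4] − [v_2,v_4] + [v_2,v_3],
  ∂[v_1,v_2,v_3] = [v_2,v_3] − [v_1,v_3] + [v_1,v_2].
This gives a 10×5 integer matrix of rank 5; reducing to Smith normal form yields diagonal entries (1,1,1,1,1).

Computing H_k = (kernel of ∂_k) / (image of ∂_{k+1}):

  H_0: rank C_0 − rank ∂_1 = 5 − 4 = 1, and the invariant factors of ∂_1 are all 1, so H_0 ≅ Z.
  H_1: rank ker ∂_1 − rank ∂_2 = (10 − 4) − 5 = 1, and the invariant factors of ∂_2 are all 1, so H_1 ≅ Z.
  H_2: rank ker ∂_2 − rank ∂_3 = (5 − 5) − 0 = 0, and there is no ∂_3, so H_2 ≅ 0.

H_0 ≅ Z,  H_1 ≅ Z,  H_2 = 0.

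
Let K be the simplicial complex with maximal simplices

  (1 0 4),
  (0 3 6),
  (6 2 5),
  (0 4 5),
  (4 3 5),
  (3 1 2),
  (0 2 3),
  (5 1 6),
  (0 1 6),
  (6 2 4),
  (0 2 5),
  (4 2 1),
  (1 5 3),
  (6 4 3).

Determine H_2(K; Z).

Take the total order 0 < 1 < 2 < 3 < 4 < 5 < 6 on the vertex set. Then K (dimension 2) consists of the simplices:

  0-simplices (7): [0], [1], [2], [3], [4], [5], [6]
  1-simplices (21): [0,1], [0,2], [0,3], [0,4], [0,5], [0,6], [1,2], [1,3], [1,4], [1,5], [1,6], [2,3], [2,4], [2,5], [2,6], [3,4], [3,5], [3,6], [4,5], [4,6], [5,6]
  2-simplices (14): [0,1,4], [0,1,6], [0,2,3], [0,2,5], [0,3,6], [0,4,5], [1,2,3], [1,2,4], [1,3,5], [1,5,6], [2,4,6], [2,5,6], [3,4,5], [3,4,6]

so the chain groups are C_0 ≅ Z^7, C_1 ≅ Z^21, C_2 ≅ Z^14.

The boundary map ∂_1: C_1 → C_0 is given by ∂[p,q] = [q] − [p].
As a 7×21 matrix over Z this has rank 6, with invariant factors (1,1,1,1,1,1).

The boundary map ∂_2: C_2 → C_1 sends each 2-simplex [p,q,r] to [q,r] − [p,r] + [p,q]. For instance
  ∂[2,5,6] = [5,6] − [2,6] + [2,5],
  ∂[0,4,5] = [4,5] − [0,5] + [0,4].
As a 21×14 matrix over Z this has rank 13, with invariant factors (1,1,1,1,1,1,1,1,1,1,1,1,1).

Reading off H_k = ker ∂_k / im ∂_{k+1}:

  H_2: rank ker ∂_2 − rank ∂_3 = (14 − 13) − 0 = 1, and there is no ∂_3, so H_2 ≅ Z.

H_2 = Z.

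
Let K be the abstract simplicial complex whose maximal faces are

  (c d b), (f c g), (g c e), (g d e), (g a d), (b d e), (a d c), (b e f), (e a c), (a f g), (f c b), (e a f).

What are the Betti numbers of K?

We work with the vertex ordering a < b < c < d < e < f < g. The simplices of K, each written with vertices in increasing order, are:

  0-simplices (7): a, b, c, d, e, f, g
  1-simplices (18): ac, ad, ae, af, ag, bc, bd, be, bf, cd, ce, cf, cg, de, dg, ef, eg, fg
  2-simplices (12): acd, ace, adg, aef, afg, bcd, bcf, bde, bef, ceg, cfg, deg

Hence C_0 ≅ Z^7, C_1 ≅ Z^18, C_2 ≅ Z^12.

The boundary map ∂_1: C_1 → C_0 is given by ∂[p,q] = [q] − [p]. For instance
  ∂ae = e − a.
The 7×18 boundary matrix has rank 6 and Smith normal form diag(1,1,1,1,1,1).

∂_2: C_2 → C_1 sends each 2-simplex [p,q,r] to [q,r] − [p,r] + [p,q]. For instance
  ∂deg = eg − dg + de,
  ∂bde = de − be + bd.
The 18×12 boundary matrix has rank 12 and Smith normal form diag(1,1,1,1,1,1,1,1,1,1,1,2).

From H_k ≅ ker(∂_k) / im(∂_{k+1}) we obtain:

  H_0: rank C_0 − rank ∂_1 = 7 − 6 = 1, and the invariant factors of ∂_1 are all 1, so H_0 ≅ Z.
  H_1: rank ker ∂_1 − rank ∂_2 = (18 − 6) − 12 = 0, and ∂_2 has invariant factor 2 > 1, so H_1 ≅ Z/2.
  H_2: rank ker ∂_2 − rank ∂_3 = (12 − 12) − 0 = 0, and there is no ∂_3, so H_2 ≅ 0.

As a check, the Euler characteristic is 7 − 18 + 12 = 1, which agrees with 1 − 0 + 0 = 1.

Hence the Betti numbers are b_0 = 1, b_1 = 0, b_2 = 0.

b_0 = 1, b_1 = 0, b_2 = 0.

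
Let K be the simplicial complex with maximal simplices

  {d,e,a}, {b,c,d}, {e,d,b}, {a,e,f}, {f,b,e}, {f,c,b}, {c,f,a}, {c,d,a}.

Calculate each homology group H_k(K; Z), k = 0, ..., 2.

H_0 ≅ Z,  H_1 = 0,  H_2 ≅ Z.

We work with the vertex ordering a < b < c < d < e < f. The simplices of K, each written with vertices in increasing order, are:

  0-simplices (6): a, b, c, d, e, f
  1-simplices (12): ac, ad, ae, af, bc, bd, be, bf, cd, cf, de, ef
  2-simplices (8): acd, acf, ade, aef, bcd, bcf, bde, bef

so the chain groups are C_0 ≅ Z^6, C_1 ≅ Z^12, C_2 ≅ Z^8.

Boundary ∂_1: C_1 → C_0 maps an edge to its endpoints' difference, ∂[p,q] = q − p. For instance
  ∂af = f − a.
This gives a 6×12 integer matrix of rank 5; reducing to Smith normal form yields diagonal entries (1,1,1,1,1).

∂_2: C_2 → C_1 maps a triangle to the signed sum of its edges. For instance
  ∂bcf = cf − bf + bc,
  ∂ade = de − ae + ad.
This gives a 12×8 integer matrix of rank 7; reducing to Smith normal form yields diagonal entries (1,1,1,1,1,1,1).

Computing H_k = (kernel of ∂_k) / (image of ∂_{k+1}):

  H_0: rank C_0 − rank ∂_1 = 6 − 5 = 1, and the invariant factors of ∂_1 are all 1, so H_0 ≅ Z.
  H_1: rank ker ∂_1 − rank ∂_2 = (12 − 5) − 7 = 0, and the invariant factors of ∂_2 are all 1, so H_1 ≅ 0.
  H_2: rank ker ∂_2 − rank ∂_3 = (8 − 7) − 0 = 1, and there is no ∂_3, so H_2 ≅ Z.

As a check, the Euler characteristic is 6 − 12 + 8 = 2, which agrees with 1 − 0 + 1 = 2.
(K is a triangulation of the 2-sphere S^2.)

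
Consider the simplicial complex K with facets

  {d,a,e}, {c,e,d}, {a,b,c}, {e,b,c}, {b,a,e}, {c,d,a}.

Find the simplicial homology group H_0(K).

H_0 = Z.

We work with the vertex ordering a < b < c < d < e. The simplices of K, each written with vertices in increasing order, are:

  0-simplices (5): a, b, c, d, e
  1-simplices (9): ab, ac, ad, ae, bc, be, cd, ce, de
  2-simplices (6): abc, abe, acd, ade, bce, cde

giving chain groups C_0 ≅ Z^5, C_1 ≅ Z^9, C_2 ≅ Z^6.

The boundary map ∂_1: C_1 → C_0 maps an edge to its endpoints' difference, ∂[p,q] = q − p. For instance
  ∂bc = c − b.
The resulting 5×9 matrix has rank 4, and its Smith normal form has invariant factors (1,1,1,1).

The boundary map ∂_2: C_2 → C_1 sends each 2-simplex [p,q,r] to [q,r] − [p,r] + [p,q]. For instance
  ∂abc = bc − ac + ab,
  ∂abe = be − ae + ab.
As a 9×6 matrix over Z this has rank 5, with invariant factors (1,1,1,1,1).

Reading off H_k = ker ∂_k / im ∂_{k+1}:

  H_0: rank C_0 − rank ∂_1 = 5 − 4 = 1, and the invariant factors of ∂_1 are all 1, so H_0 ≅ Z.

(K is a triangulation of the 2-sphere S^2.)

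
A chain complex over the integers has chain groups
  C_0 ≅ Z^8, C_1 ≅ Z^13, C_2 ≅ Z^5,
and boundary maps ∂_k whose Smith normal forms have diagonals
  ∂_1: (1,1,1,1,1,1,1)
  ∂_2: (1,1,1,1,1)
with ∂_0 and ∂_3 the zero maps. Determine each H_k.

H_0: b_0 = 8 − 0 − 7 = 1; torsion from ∂_1 factors > 1: none. So H_0 ≅ Z.
H_1: b_1 = 13 − 7 − 5 = 1; torsion from ∂_2 factors > 1: none. So H_1 ≅ Z.
H_2: b_2 = 5 − 5 − 0 = 0; torsion from ∂_3 factors > 1: none. So H_2 ≅ 0.

H_0 ≅ Z,  H_1 ≅ Z,  H_2 = 0.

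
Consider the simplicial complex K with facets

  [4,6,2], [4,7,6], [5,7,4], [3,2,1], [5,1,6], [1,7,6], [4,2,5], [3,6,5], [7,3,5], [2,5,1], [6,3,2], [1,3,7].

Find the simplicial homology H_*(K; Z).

Take the total order 1 < 2 < 3 < 4 < 5 < 6 < 7 on the vertex set. Then K (dimension 2) consists of the simplices:

  0-simplices (7): [1], [2], [3], [4], [5], [6], [7]
  1-simplices (18): [1,2], [1,3], [1,5], [1,6], [1,7], [2,3], [2,4], [2,5], [2,6], [3,5], [3,6], [3,7], [4,5], [4,6], [4,7], [5,6], [5,7], [6,7]
  2-simplices (12): [1,2,3], [1,2,5], [1,3,7], [1,5,6], [1,6,7], [2,3,6], [2,4,5], [2,4,6], [3,5,6], [3,5,7], [4,5,7], [4,6,7]

so the chain groups are C_0 ≅ Z^7, C_1 ≅ Z^18, C_2 ≅ Z^12.

The boundary map ∂_1: C_1 → C_0 sends each edge [p,q] (with p < q) to q − p.
The 7×18 boundary matrix has rank 6 and Smith normal form diag(1,1,1,1,1,1).

∂_2: C_2 → C_1 maps a triangle to the signed sum of its edges. For instance
  ∂[4,5,7] = [5,7] − [4,7] + [4,5],
  ∂[1,5,6] = [5,6] − [1,6] + [1,5].
The 18×12 boundary matrix has rank 12 and Smith normal form diag(1,1,1,1,1,1,1,1,1,1,1,2).

Now H_k = ker ∂_k / im ∂_{k+1}, so:

  H_0: rank C_0 − rank ∂_1 = 7 − 6 = 1, and the invariant factors of ∂_1 are all 1, so H_0 ≅ Z.
  H_1: rank ker ∂_1 − rank ∂_2 = (18 − 6) − 12 = 0, and ∂_2 has invariant factor 2 > 1, so H_1 ≅ Z_2.
  H_2: rank ker ∂_2 − rank ∂_3 = (12 − 12) − 0 = 0, and there is no ∂_3, so H_2 ≅ 0.

As a check, the Euler characteristic is 7 − 18 + 12 = 1, which agrees with 1 − 0 + 0 = 1.

H_0 ≅ Z,  H_1 ≅ Z_2,  H_2 = 0.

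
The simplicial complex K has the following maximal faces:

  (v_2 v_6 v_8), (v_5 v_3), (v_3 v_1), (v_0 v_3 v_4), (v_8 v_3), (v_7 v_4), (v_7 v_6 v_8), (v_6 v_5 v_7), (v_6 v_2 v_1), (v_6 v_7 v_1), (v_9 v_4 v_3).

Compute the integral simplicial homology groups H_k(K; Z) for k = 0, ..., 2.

K has 10 vertices, 19 edges, 7 triangles.
rank ∂_0 = 0, rank ∂_1 = 9 ⇒ b_0 = 10 − 0 − 9 = 1; all invariant factors of ∂_1 are 1 so no torsion. So H_0 ≅ Z.
rank ∂_1 = 9, rank ∂_2 = 7 ⇒ b_1 = 19 − 9 − 7 = 3; all invariant factors of ∂_2 are 1 so no torsion. So H_1 ≅ Z^3.
rank ∂_2 = 7, rank ∂_3 = 0 ⇒ b_2 = 7 − 7 − 0 = 0. So H_2 ≅ 0.

H_0 = Z,  H_1 = Z^3,  H_2 = 0.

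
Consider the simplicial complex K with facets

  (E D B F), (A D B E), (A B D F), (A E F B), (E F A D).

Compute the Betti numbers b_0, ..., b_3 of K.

b_0 = 1, b_1 = 0, b_2 = 0, b_3 = 1.

We work with the vertex ordering A < B < D < E < F. The simplices of K, each written with vertices in increasing order, are:

  0-simplices (5): A, B, D, E, F
  1-simplices (10): AB, AD, AE, AF, BD, BE, BF, DE, DF, EF
  2-simplices (10): ABD, ABE, ABF, ADE, ADF, AEF, BDE, BDF, BEF, DEF
  3-simplices (5): ABDE, ABDF, ABEF, ADEF, BDEF

giving chain groups C_0 ≅ Z^5, C_1 ≅ Z^10, C_2 ≅ Z^10, C_3 ≅ Z^5.

The boundary map ∂_1: C_1 → C_0 sends each edge [p,q] (with p < q) to q − p. For instance
  ∂DF = F − D.
The resulting 5×10 matrix has rank 4, and its Smith normal form has invariant factors (1,1,1,1).

The boundary map ∂_2: C_2 → C_1 maps a triangle to the signed sum of its edges. For instance
  ∂BDF = DF − BF + BD,
  ∂BDE = DE − BE + BD.
As a 10×10 matrix over Z this has rank 6, with invariant factors (1,1,1,1,1,1).

The boundary map ∂_3: C_3 → C_2 sends each 3-simplex σ to the alternating sum Σ_i (−1)^i (σ with its i-th vertex removed). For instance
  ∂BDEF = DEF − BEF + BDF − BDE,
  ∂ABDE = BDE − ADE + ABE − ABD.
The 10×5 boundary matrix has rank 4 and Smith normal form diag(1,1,1,1).

Reading off H_k = ker ∂_k / im ∂_{k+1}:

  H_0: rank C_0 − rank ∂_1 = 5 − 4 = 1, and the invariant factors of ∂_1 are all 1, so H_0 = Z.
  H_1: rank ker ∂_1 − rank ∂_2 = (10 − 4) − 6 = 0, and the invariant factors of ∂_2 are all 1, so H_1 = 0.
  H_2: rank ker ∂_2 − rank ∂_3 = (10 − 6) − 4 = 0, and the invariant factors of ∂_3 are all 1, so H_2 = 0.
  H_3: rank ker ∂_3 − rank ∂_4 = (5 − 4) − 0 = 1, and there is no ∂_4, so H_3 = Z.

As a check, the Euler characteristic is 5 − 10 + 10 − 5 = 0, which agrees with 1 − 0 + 0 − 1 = 0.
(K is a triangulation of the 3-sphere S^3.)

Hence the Betti numbers are b_0 = 1, b_1 = 0, b_2 = 0, b_3 = 1.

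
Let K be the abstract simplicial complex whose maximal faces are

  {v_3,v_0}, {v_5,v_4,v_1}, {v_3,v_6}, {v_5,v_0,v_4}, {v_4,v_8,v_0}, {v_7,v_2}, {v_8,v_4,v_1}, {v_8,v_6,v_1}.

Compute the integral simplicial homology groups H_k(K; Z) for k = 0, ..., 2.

H_0 ≅ Z^2,  H_1 ≅ Z,  H_2 = 0.

Order the vertices as v_0 < v_1 < v_2 < v_3 < v_4 < v_5 < v_6 < v_7 < v_8. Listing each simplex with vertices in this order, K has dimension 2 with simplices:

  0-simplices (9): [v_0], [v_1], [v_2], [v_3], [v_4], [v_5], [v_6], [v_7], [v_8]
  1-simplices (13): [v_0,v_3], [v_0,v_4], [v_0,v_5], [v_0,v_8], [v_1,v_4], [v_1,v_5], [v_1,v_6], [v_1,v_8], [v_2,v_7], [v_3,v_6], [v_4,v_5], [v_4,v_8], [v_6,v_8]
  2-simplices (5): [v_0,v_4,v_5], [v_0,v_4,v_8], [v_1,v_4,v_5], [v_1,v_4,v_8], [v_1,v_6,v_8]

so the chain groups are C_0 ≅ Z^9, C_1 ≅ Z^13, C_2 ≅ Z^5.

Boundary ∂_1: C_1 → C_0 sends each edge [p,q] (with p < q) to q − p.
As a 9×13 matrix over Z this has rank 7, with invariant factors (1,1,1,1,1,1,1).

∂_2: C_2 → C_1 acts by ∂[p,q,r] = [q,r] − [p,r] + [p,q]. For instance
  ∂[v_0,v_4,v_5] = [v_4,v_5] − [v_0,v_5] + [v_0,v_4],
  ∂[v_1,v_6,v_8] = [v_6,v_8] − [v_1,v_8] + [v_1,v_6].
The 13×5 boundary matrix has rank 5 and Smith normal form diag(1,1,1,1,1).

From H_k ≅ ker(∂_k) / im(∂_{k+1}) we obtain:

  H_0: rank C_0 − rank ∂_1 = 9 − 7 = 2, and the invariant factors of ∂_1 are all 1, so H_0 ≅ Z^2.
  H_1: rank ker ∂_1 − rank ∂_2 = (13 − 7) − 5 = 1, and the invariant factors of ∂_2 are all 1, so H_1 ≅ Z.
  H_2: rank ker ∂_2 − rank ∂_3 = (5 − 5) − 0 = 0, and there is no ∂_3, so H_2 ≅ 0.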